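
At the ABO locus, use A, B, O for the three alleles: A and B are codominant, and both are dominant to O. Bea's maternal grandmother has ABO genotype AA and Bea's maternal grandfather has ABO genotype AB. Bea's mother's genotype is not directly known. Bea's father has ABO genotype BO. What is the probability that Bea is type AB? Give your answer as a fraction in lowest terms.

3/8

Bea's mother's ABO genotype from AA × AB: 1/2 AA, 1/2 AB.
Crossing each possibility with the father BO and summing P(type AB): 1/2·1/2 + 1/2·1/4 = 3/8.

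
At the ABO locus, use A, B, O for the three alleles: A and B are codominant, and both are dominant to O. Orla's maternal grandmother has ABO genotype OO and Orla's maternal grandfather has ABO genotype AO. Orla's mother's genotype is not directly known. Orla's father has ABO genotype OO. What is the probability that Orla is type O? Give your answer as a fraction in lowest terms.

Orla's mother's ABO genotype from OO × AO: 1/2 AO, 1/2 OO.
Crossing each possibility with the father OO and summing P(type O): 1/2·1/2 + 1/2·1 = 3/4.

3/4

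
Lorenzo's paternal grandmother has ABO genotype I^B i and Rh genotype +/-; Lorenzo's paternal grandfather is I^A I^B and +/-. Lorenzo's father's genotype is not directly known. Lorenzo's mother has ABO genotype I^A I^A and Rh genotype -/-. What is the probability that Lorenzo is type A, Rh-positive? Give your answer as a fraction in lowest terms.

1/4

Lorenzo's father's ABO genotype from I^B i × I^A I^B: 1/4 I^A I^B, 1/4 I^A i, 1/4 I^B I^B, 1/4 I^B i.
Crossing each possibility with the mother I^A I^A and summing P(type A): 1/4·1/2 + 1/4·1 + 1/4·0 + 1/4·1/2 = 1/2.
Similarly for Rh via the father's Rh distribution: P(Rh+) = 1/2.
Independent loci: 1/2 × 1/2 = 1/4.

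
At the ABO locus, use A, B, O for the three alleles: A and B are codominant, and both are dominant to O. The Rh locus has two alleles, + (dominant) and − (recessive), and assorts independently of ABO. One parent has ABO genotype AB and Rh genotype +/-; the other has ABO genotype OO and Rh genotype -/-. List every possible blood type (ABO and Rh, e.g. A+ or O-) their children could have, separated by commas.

A+, A-, B+, B-

Gametes from AB × OO give offspring ABO genotypes AO, BO, i.e. phenotypes A, B.
Rh cross +/- × -/- → phenotypes Rh+, Rh-.
Combining independently: A+, A-, B+, B-.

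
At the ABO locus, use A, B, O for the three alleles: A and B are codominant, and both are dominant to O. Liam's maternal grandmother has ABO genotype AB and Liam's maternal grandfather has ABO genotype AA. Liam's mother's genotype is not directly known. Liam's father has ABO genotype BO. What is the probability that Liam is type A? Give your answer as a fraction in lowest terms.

3/8

Liam's mother's ABO genotype from AB × AA: 1/2 AA, 1/2 AB.
Crossing each possibility with the father BO and summing P(type A): 1/2·1/2 + 1/2·1/4 = 3/8.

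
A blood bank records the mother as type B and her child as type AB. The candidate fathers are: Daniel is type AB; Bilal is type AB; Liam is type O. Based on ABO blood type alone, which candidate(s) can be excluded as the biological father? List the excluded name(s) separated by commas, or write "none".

A candidate is excluded only if no genotype consistent with his phenotype could produce a type AB child with a type B mother.
Liam (type O): no genotype consistent with that phenotype can produce a type-AB child with a type-B mother.

Liam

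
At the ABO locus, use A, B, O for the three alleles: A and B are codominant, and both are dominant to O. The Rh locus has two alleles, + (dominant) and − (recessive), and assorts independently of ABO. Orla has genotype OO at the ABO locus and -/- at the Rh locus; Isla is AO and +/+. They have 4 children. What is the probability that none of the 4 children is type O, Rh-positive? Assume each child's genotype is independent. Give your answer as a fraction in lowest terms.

ABO cross OO × AO → 1/2 O, 1/2 A.
Rh cross -/- × +/+ → 1 Rh+; so P(type O, Rh-positive) = 1/2 × 1 = 1/2 per child.
P(not type O, Rh-positive) = 1/2 for one child; (1/2)^4 = 1/16.

1/16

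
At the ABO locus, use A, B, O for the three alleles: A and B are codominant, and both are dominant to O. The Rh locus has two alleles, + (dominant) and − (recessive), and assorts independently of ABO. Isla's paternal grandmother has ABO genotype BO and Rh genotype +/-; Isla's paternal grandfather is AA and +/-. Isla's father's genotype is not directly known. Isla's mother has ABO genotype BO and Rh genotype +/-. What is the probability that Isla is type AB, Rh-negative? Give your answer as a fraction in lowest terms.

Isla's father's ABO genotype from BO × AA: 1/2 AB, 1/2 AO.
Crossing each possibility with the mother BO and summing P(type AB): 1/2·1/4 + 1/2·1/4 = 1/4.
Similarly for Rh via the father's Rh distribution: P(Rh-) = 1/4.
Independent loci: 1/4 × 1/4 = 1/16.

1/16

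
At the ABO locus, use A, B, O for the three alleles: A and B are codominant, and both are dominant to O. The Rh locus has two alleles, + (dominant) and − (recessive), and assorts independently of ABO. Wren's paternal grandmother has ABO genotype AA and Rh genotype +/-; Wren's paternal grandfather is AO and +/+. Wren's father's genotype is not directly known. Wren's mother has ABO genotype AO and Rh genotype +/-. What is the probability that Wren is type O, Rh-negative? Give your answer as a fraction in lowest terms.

1/64

Wren's father's ABO genotype from AA × AO: 1/2 AA, 1/2 AO.
Crossing each possibility with the mother AO and summing P(type O): 1/2·0 + 1/2·1/4 = 1/8.
Similarly for Rh via the father's Rh distribution: P(Rh-) = 1/8.
Independent loci: 1/8 × 1/8 = 1/64.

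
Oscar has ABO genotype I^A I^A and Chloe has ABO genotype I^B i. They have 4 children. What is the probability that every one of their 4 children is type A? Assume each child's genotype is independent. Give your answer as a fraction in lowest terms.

1/16

ABO cross I^A I^A × I^B i → 1/2 A, 1/2 AB.
So P(type A) = 1/2 per child.
All 4 independent: (1/2)^4 = 1/16.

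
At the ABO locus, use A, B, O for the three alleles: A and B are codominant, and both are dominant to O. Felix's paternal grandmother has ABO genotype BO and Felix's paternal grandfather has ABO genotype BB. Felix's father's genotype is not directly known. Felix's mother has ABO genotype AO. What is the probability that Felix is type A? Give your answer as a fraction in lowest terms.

1/8

Felix's father's ABO genotype from BO × BB: 1/2 BB, 1/2 BO.
Crossing each possibility with the mother AO and summing P(type A): 1/2·0 + 1/2·1/4 = 1/8.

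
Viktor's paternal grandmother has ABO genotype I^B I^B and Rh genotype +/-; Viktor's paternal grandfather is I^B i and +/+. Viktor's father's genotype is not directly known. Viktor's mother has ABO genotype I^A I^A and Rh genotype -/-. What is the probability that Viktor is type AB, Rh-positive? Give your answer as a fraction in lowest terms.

9/16

Viktor's father's ABO genotype from I^B I^B × I^B i: 1/2 I^B I^B, 1/2 I^B i.
Crossing each possibility with the mother I^A I^A and summing P(type AB): 1/2·1 + 1/2·1/2 = 3/4.
Similarly for Rh via the father's Rh distribution: P(Rh+) = 3/4.
Independent loci: 3/4 × 3/4 = 9/16.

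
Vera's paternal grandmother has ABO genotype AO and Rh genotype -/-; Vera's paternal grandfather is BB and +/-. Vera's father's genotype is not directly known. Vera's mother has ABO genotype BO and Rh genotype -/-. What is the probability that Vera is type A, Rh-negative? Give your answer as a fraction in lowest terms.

Vera's father's ABO genotype from AO × BB: 1/2 AB, 1/2 BO.
Crossing each possibility with the mother BO and summing P(type A): 1/2·1/4 + 1/2·0 = 1/8.
Similarly for Rh via the father's Rh distribution: P(Rh-) = 3/4.
Independent loci: 1/8 × 3/4 = 3/32.

3/32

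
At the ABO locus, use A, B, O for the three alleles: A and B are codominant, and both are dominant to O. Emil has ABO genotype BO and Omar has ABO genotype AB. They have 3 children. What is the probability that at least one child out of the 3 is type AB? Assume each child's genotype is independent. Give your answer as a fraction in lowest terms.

37/64

ABO cross BO × AB → 1/4 A, 1/2 B, 1/4 AB.
So P(type AB) = 1/4 per child.
P(none) = (3/4)^3 = 27/64; P(at least one) = 1 − 27/64 = 37/64.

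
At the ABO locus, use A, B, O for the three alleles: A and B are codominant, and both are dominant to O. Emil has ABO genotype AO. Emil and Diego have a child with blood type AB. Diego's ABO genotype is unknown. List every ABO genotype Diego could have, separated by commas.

For each candidate genotype of Diego, check whether crossing it with AO can produce every observed child phenotype.
  AA → possible child types {A} ✗
  AB → possible child types {A, B, AB} ✓
  AO → possible child types {O, A} ✗
  BB → possible child types {B, AB} ✓
  BO → possible child types {O, A, B, AB} ✓
  OO → possible child types {O, A} ✗

AB, BB, BO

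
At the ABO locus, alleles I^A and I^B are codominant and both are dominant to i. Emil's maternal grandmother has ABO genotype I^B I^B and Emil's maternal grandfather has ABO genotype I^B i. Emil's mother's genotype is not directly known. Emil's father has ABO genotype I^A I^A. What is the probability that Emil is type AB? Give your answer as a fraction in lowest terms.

Emil's mother's ABO genotype from I^B I^B × I^B i: 1/2 I^B I^B, 1/2 I^B i.
Crossing each possibility with the father I^A I^A and summing P(type AB): 1/2·1 + 1/2·1/2 = 3/4.

3/4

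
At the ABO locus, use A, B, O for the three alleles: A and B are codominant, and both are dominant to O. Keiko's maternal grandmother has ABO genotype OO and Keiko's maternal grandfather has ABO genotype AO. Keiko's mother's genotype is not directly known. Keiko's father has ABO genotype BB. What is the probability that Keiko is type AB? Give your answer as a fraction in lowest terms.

1/4

Keiko's mother's ABO genotype from OO × AO: 1/2 AO, 1/2 OO.
Crossing each possibility with the father BB and summing P(type AB): 1/2·1/2 + 1/2·0 = 1/4.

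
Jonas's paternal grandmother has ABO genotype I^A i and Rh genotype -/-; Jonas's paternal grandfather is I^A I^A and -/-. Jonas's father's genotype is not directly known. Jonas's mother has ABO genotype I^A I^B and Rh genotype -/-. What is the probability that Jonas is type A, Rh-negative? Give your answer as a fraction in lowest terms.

1/2

Jonas's father's ABO genotype from I^A i × I^A I^A: 1/2 I^A I^A, 1/2 I^A i.
Crossing each possibility with the mother I^A I^B and summing P(type A): 1/2·1/2 + 1/2·1/2 = 1/2.
Similarly for Rh via the father's Rh distribution: P(Rh-) = 1.
Independent loci: 1/2 × 1 = 1/2.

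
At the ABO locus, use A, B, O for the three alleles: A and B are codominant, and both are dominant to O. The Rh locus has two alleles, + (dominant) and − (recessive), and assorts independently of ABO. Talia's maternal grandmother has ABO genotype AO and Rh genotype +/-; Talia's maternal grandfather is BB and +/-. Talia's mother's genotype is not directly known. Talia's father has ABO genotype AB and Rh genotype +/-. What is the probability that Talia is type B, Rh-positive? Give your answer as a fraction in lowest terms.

Talia's mother's ABO genotype from AO × BB: 1/2 AB, 1/2 BO.
Crossing each possibility with the father AB and summing P(type B): 1/2·1/4 + 1/2·1/2 = 3/8.
Similarly for Rh via the mother's Rh distribution: P(Rh+) = 3/4.
Independent loci: 3/8 × 3/4 = 9/32.

9/32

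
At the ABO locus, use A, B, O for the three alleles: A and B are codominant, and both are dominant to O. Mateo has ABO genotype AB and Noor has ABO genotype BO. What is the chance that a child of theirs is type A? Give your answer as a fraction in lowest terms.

1/4

ABO cross AB × BO → offspring phenotypes: 1/4 A, 1/2 B, 1/4 AB.
So P(type A) = 1/4.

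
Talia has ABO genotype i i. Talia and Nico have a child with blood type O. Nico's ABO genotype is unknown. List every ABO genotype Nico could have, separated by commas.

I^A i, I^B i, i i

For each candidate genotype of Nico, check whether crossing it with i i can produce every observed child phenotype.
  I^A I^A → possible child types {A} ✗
  I^A I^B → possible child types {A, B} ✗
  I^A i → possible child types {O, A} ✓
  I^B I^B → possible child types {B} ✗
  I^B i → possible child types {O, B} ✓
  i i → possible child types {O} ✓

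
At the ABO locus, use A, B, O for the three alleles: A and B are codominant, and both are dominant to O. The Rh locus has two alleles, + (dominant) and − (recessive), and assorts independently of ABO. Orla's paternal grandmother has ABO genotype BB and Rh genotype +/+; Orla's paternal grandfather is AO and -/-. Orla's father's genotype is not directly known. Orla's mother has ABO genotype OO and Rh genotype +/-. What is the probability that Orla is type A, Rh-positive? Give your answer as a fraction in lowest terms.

Orla's father's ABO genotype from BB × AO: 1/2 AB, 1/2 BO.
Crossing each possibility with the mother OO and summing P(type A): 1/2·1/2 + 1/2·0 = 1/4.
Similarly for Rh via the father's Rh distribution: P(Rh+) = 3/4.
Independent loci: 1/4 × 3/4 = 3/16.

3/16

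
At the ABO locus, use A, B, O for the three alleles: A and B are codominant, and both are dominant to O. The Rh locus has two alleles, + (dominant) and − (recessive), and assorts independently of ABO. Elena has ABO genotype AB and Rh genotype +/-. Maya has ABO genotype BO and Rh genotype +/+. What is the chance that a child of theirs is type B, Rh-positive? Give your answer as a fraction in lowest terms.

1/2

ABO cross AB × BO → offspring phenotypes: 1/4 A, 1/2 B, 1/4 AB.
Rh cross +/- × +/+ → 1 Rh+.
Independent loci: P(type B, Rh-positive) = 1/2 × 1 = 1/2.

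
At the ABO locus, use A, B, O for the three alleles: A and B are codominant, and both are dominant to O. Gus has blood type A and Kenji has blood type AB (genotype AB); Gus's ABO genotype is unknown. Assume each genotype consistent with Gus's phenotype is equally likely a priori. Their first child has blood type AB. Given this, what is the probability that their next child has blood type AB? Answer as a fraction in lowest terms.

5/12

Possible genotypes: Gus ∈ {AA, AO}; Kenji ∈ {AB}.
Weight each parental genotype pair by prior × P(type-AB child):
  AA × AB: posterior weight 2/3; P(next child type AB) = 1/2.
  AO × AB: posterior weight 1/3; P(next child type AB) = 1/4.
Weighted sum = 5/12.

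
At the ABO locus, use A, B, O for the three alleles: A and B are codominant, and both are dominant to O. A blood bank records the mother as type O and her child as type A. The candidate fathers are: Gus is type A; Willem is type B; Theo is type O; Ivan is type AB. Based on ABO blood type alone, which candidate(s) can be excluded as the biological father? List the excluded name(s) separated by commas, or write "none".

Willem, Theo

A candidate is excluded only if no genotype consistent with his phenotype could produce a type A child with a type O mother.
Willem (type B): no genotype consistent with that phenotype can produce a type-A child with a type-O mother.
Theo (type O): no genotype consistent with that phenotype can produce a type-A child with a type-O mother.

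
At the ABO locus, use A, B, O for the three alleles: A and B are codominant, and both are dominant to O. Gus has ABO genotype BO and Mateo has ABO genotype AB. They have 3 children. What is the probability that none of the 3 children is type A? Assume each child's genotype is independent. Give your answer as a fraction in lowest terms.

27/64

ABO cross BO × AB → 1/4 A, 1/2 B, 1/4 AB.
So P(type A) = 1/4 per child.
P(not type A) = 3/4 for one child; (3/4)^3 = 27/64.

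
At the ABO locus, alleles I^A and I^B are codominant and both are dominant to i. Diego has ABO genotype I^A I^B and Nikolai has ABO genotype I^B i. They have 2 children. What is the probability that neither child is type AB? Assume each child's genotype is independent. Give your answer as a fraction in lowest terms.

ABO cross I^A I^B × I^B i → 1/4 A, 1/2 B, 1/4 AB.
So P(type AB) = 1/4 per child.
P(not type AB) = 3/4 for one child; (3/4)^2 = 9/16.

9/16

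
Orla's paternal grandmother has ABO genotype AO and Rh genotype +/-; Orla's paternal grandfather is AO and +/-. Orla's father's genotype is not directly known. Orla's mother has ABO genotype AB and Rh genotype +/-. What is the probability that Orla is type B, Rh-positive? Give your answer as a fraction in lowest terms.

Orla's father's ABO genotype from AO × AO: 1/4 AA, 1/2 AO, 1/4 OO.
Crossing each possibility with the mother AB and summing P(type B): 1/4·0 + 1/2·1/4 + 1/4·1/2 = 1/4.
Similarly for Rh via the father's Rh distribution: P(Rh+) = 3/4.
Independent loci: 1/4 × 3/4 = 3/16.

3/16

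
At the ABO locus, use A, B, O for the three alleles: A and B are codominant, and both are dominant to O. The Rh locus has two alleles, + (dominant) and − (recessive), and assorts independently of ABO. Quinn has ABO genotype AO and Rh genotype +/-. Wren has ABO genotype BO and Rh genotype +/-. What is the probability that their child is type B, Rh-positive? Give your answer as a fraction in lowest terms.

3/16

ABO cross AO × BO → offspring phenotypes: 1/4 O, 1/4 A, 1/4 B, 1/4 AB.
Rh cross +/- × +/- → 3/4 Rh+, 1/4 Rh-.
Independent loci: P(type B, Rh-positive) = 1/4 × 3/4 = 3/16.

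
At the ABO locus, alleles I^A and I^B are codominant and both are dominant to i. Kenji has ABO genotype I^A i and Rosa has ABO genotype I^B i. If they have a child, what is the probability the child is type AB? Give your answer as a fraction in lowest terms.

1/4

ABO cross I^A i × I^B i → offspring phenotypes: 1/4 O, 1/4 A, 1/4 B, 1/4 AB.
So P(type AB) = 1/4.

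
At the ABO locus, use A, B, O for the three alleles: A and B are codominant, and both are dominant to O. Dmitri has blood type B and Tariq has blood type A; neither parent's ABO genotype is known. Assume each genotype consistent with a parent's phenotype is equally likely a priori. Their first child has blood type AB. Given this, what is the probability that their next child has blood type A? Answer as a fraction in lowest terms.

5/36

Possible genotypes: Dmitri ∈ {BB, BO}; Tariq ∈ {AA, AO}.
Weight each parental genotype pair by prior × P(type-AB child):
  BB × AA: posterior weight 4/9; P(next child type A) = 0.
  BB × AO: posterior weight 2/9; P(next child type A) = 0.
  BO × AA: posterior weight 2/9; P(next child type A) = 1/2.
  BO × AO: posterior weight 1/9; P(next child type A) = 1/4.
Weighted sum = 5/36.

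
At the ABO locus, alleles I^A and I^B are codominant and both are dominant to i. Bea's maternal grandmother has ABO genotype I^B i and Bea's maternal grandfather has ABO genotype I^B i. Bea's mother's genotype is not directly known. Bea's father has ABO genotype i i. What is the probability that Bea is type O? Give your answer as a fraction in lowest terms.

1/2

Bea's mother's ABO genotype from I^B i × I^B i: 1/4 I^B I^B, 1/2 I^B i, 1/4 i i.
Crossing each possibility with the father i i and summing P(type O): 1/4·0 + 1/2·1/2 + 1/4·1 = 1/2.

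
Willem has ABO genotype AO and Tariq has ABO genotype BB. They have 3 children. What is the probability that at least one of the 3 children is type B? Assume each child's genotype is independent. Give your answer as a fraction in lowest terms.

ABO cross AO × BB → 1/2 B, 1/2 AB.
So P(type B) = 1/2 per child.
P(none) = (1/2)^3 = 1/8; P(at least one) = 1 − 1/8 = 7/8.

7/8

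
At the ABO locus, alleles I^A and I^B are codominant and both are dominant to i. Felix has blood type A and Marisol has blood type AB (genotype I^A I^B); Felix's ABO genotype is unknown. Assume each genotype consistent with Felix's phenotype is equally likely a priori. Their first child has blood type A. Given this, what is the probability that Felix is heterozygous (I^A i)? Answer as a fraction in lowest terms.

1/2

Possible genotypes: Felix ∈ {I^A I^A, I^A i}; Marisol ∈ {I^A I^B}.
Weight each parental genotype pair by prior × P(type-A child):
  I^A I^A × I^A I^B: posterior weight 1/2.
  I^A i × I^A I^B: posterior weight 1/2.
Sum the posterior weight over pairs where Felix is I^A i: 1/2.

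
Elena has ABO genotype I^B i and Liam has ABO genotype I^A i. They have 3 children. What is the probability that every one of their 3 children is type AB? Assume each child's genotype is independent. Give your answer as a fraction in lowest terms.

1/64

ABO cross I^B i × I^A i → 1/4 O, 1/4 A, 1/4 B, 1/4 AB.
So P(type AB) = 1/4 per child.
All 3 independent: (1/4)^3 = 1/64.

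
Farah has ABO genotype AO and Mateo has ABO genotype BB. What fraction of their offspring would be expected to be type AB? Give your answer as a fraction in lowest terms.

ABO cross AO × BB → offspring phenotypes: 1/2 B, 1/2 AB.
So P(type AB) = 1/2.

1/2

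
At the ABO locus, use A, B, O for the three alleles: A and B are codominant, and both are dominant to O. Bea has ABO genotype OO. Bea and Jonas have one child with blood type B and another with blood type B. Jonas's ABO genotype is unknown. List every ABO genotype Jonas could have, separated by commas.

AB, BB, BO

For each candidate genotype of Jonas, check whether crossing it with OO can produce every observed child phenotype.
  AA → possible child types {A} ✗
  AB → possible child types {A, B} ✓
  AO → possible child types {O, A} ✗
  BB → possible child types {B} ✓
  BO → possible child types {O, B} ✓
  OO → possible child types {O} ✗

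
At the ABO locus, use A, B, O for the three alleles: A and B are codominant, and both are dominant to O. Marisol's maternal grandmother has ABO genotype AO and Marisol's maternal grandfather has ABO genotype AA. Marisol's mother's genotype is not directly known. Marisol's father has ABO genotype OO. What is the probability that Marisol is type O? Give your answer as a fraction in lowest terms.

Marisol's mother's ABO genotype from AO × AA: 1/2 AA, 1/2 AO.
Crossing each possibility with the father OO and summing P(type O): 1/2·0 + 1/2·1/2 = 1/4.

1/4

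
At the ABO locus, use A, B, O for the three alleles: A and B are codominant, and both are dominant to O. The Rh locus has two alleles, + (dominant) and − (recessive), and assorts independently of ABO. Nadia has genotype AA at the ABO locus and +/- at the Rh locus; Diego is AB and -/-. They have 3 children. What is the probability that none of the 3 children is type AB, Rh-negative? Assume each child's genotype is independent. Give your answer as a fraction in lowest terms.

ABO cross AA × AB → 1/2 A, 1/2 AB.
Rh cross +/- × -/- → 1/2 Rh+, 1/2 Rh-; so P(type AB, Rh-negative) = 1/2 × 1/2 = 1/4 per child.
P(not type AB, Rh-negative) = 3/4 for one child; (3/4)^3 = 27/64.

27/64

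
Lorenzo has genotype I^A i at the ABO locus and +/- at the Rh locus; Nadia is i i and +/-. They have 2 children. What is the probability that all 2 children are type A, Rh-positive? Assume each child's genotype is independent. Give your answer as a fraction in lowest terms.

9/64

ABO cross I^A i × i i → 1/2 O, 1/2 A.
Rh cross +/- × +/- → 3/4 Rh+, 1/4 Rh-; so P(type A, Rh-positive) = 1/2 × 3/4 = 3/8 per child.
All 2 independent: (3/8)^2 = 9/64.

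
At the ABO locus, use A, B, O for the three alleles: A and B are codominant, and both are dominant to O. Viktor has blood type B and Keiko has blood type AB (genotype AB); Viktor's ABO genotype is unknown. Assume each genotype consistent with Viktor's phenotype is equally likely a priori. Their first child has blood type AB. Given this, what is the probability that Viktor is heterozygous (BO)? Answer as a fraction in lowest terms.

Possible genotypes: Viktor ∈ {BB, BO}; Keiko ∈ {AB}.
Weight each parental genotype pair by prior × P(type-AB child):
  BB × AB: posterior weight 2/3.
  BO × AB: posterior weight 1/3.
Sum the posterior weight over pairs where Viktor is BO: 1/3.

1/3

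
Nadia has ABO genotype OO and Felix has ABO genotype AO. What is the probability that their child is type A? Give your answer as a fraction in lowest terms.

1/2

ABO cross OO × AO → offspring phenotypes: 1/2 O, 1/2 A.
So P(type A) = 1/2.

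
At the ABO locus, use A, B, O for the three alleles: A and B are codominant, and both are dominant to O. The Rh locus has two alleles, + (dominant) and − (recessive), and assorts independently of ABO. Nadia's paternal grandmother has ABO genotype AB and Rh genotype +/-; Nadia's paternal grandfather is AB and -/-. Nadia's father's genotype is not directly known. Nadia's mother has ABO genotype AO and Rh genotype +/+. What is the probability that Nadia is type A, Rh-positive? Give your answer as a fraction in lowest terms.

1/2

Nadia's father's ABO genotype from AB × AB: 1/4 AA, 1/2 AB, 1/4 BB.
Crossing each possibility with the mother AO and summing P(type A): 1/4·1 + 1/2·1/2 + 1/4·0 = 1/2.
Similarly for Rh via the father's Rh distribution: P(Rh+) = 1.
Independent loci: 1/2 × 1 = 1/2.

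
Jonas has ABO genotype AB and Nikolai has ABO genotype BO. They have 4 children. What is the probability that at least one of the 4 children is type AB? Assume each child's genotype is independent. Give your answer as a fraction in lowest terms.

ABO cross AB × BO → 1/4 A, 1/2 B, 1/4 AB.
So P(type AB) = 1/4 per child.
P(none) = (3/4)^4 = 81/256; P(at least one) = 1 − 81/256 = 175/256.

175/256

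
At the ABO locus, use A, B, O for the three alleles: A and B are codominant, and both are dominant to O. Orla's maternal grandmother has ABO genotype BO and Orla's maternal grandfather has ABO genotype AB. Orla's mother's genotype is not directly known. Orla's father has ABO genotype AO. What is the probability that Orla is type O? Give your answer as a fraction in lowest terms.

1/8

Orla's mother's ABO genotype from BO × AB: 1/4 AB, 1/4 AO, 1/4 BB, 1/4 BO.
Crossing each possibility with the father AO and summing P(type O): 1/4·0 + 1/4·1/4 + 1/4·0 + 1/4·1/4 = 1/8.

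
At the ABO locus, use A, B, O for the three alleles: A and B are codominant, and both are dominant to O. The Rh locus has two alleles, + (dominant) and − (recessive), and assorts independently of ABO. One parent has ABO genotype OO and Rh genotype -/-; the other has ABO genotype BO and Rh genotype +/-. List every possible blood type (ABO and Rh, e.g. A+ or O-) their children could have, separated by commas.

Gametes from OO × BO give offspring ABO genotypes BO, OO, i.e. phenotypes O, B.
Rh cross -/- × +/- → phenotypes Rh+, Rh-.
Combining independently: O+, O-, B+, B-.

O+, O-, B+, B-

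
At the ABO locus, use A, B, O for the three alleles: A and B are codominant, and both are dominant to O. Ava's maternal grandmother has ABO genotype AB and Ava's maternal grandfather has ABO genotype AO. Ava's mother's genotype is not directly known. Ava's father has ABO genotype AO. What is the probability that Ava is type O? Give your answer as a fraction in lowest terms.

Ava's mother's ABO genotype from AB × AO: 1/4 AA, 1/4 AB, 1/4 AO, 1/4 BO.
Crossing each possibility with the father AO and summing P(type O): 1/4·0 + 1/4·0 + 1/4·1/4 + 1/4·1/4 = 1/8.

1/8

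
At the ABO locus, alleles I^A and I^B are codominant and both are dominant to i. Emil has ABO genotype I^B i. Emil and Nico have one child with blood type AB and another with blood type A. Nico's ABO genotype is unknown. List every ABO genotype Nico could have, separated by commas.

For each candidate genotype of Nico, check whether crossing it with I^B i can produce every observed child phenotype.
  I^A I^A → possible child types {A, AB} ✓
  I^A I^B → possible child types {A, B, AB} ✓
  I^A i → possible child types {O, A, B, AB} ✓
  I^B I^B → possible child types {B} ✗
  I^B i → possible child types {O, B} ✗
  i i → possible child types {O, B} ✗

I^A I^A, I^A I^B, I^A i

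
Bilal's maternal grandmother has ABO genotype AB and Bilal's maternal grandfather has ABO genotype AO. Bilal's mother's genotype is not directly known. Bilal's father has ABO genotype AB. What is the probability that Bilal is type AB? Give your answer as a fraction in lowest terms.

Bilal's mother's ABO genotype from AB × AO: 1/4 AA, 1/4 AB, 1/4 AO, 1/4 BO.
Crossing each possibility with the father AB and summing P(type AB): 1/4·1/2 + 1/4·1/2 + 1/4·1/4 + 1/4·1/4 = 3/8.

3/8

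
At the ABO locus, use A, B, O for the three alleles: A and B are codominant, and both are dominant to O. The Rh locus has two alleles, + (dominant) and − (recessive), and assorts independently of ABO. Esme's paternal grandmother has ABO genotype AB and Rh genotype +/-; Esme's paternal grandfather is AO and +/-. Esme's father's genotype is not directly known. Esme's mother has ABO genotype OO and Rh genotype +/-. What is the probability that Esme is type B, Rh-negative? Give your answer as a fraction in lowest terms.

Esme's father's ABO genotype from AB × AO: 1/4 AA, 1/4 AB, 1/4 AO, 1/4 BO.
Crossing each possibility with the mother OO and summing P(type B): 1/4·0 + 1/4·1/2 + 1/4·0 + 1/4·1/2 = 1/4.
Similarly for Rh via the father's Rh distribution: P(Rh-) = 1/4.
Independent loci: 1/4 × 1/4 = 1/16.

1/16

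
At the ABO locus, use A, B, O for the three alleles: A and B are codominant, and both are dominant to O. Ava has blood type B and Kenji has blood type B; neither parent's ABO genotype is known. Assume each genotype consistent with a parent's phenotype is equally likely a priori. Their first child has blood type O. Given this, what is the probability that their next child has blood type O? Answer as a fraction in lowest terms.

1/4

Possible genotypes: Ava ∈ {BB, BO}; Kenji ∈ {BB, BO}.
Weight each parental genotype pair by prior × P(type-O child):
  BO × BO: posterior weight 1; P(next child type O) = 1/4.
Weighted sum = 1/4.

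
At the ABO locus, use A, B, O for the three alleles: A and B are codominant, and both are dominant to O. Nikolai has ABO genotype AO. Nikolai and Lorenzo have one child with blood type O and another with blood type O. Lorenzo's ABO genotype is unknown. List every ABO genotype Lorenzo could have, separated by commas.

For each candidate genotype of Lorenzo, check whether crossing it with AO can produce every observed child phenotype.
  AA → possible child types {A} ✗
  AB → possible child types {A, B, AB} ✗
  AO → possible child types {O, A} ✓
  BB → possible child types {B, AB} ✗
  BO → possible child types {O, A, B, AB} ✓
  OO → possible child types {O, A} ✓

AO, BO, OO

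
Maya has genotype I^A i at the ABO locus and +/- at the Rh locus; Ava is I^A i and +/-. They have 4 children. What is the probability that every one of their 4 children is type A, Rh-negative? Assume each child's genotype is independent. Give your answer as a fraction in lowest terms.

ABO cross I^A i × I^A i → 1/4 O, 3/4 A.
Rh cross +/- × +/- → 3/4 Rh+, 1/4 Rh-; so P(type A, Rh-negative) = 3/4 × 1/4 = 3/16 per child.
All 4 independent: (3/16)^4 = 81/65536.

81/65536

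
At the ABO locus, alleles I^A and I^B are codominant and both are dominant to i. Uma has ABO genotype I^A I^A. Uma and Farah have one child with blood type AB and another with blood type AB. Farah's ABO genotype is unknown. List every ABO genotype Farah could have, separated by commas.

For each candidate genotype of Farah, check whether crossing it with I^A I^A can produce every observed child phenotype.
  I^A I^A → possible child types {A} ✗
  I^A I^B → possible child types {A, AB} ✓
  I^A i → possible child types {A} ✗
  I^B I^B → possible child types {AB} ✓
  I^B i → possible child types {A, AB} ✓
  i i → possible child types {A} ✗

I^A I^B, I^B I^B, I^B i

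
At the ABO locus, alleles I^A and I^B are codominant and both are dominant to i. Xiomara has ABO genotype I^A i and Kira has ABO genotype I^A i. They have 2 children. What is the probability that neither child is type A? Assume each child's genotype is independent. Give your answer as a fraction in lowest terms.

ABO cross I^A i × I^A i → 1/4 O, 3/4 A.
So P(type A) = 3/4 per child.
P(not type A) = 1/4 for one child; (1/4)^2 = 1/16.

1/16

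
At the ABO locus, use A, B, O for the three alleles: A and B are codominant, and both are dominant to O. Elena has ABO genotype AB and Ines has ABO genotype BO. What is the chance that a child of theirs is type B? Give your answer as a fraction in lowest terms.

1/2

ABO cross AB × BO → offspring phenotypes: 1/4 A, 1/2 B, 1/4 AB.
So P(type B) = 1/2.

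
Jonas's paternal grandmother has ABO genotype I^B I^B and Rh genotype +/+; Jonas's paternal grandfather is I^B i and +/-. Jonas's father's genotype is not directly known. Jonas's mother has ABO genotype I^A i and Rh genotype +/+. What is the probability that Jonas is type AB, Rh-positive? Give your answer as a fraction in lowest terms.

3/8

Jonas's father's ABO genotype from I^B I^B × I^B i: 1/2 I^B I^B, 1/2 I^B i.
Crossing each possibility with the mother I^A i and summing P(type AB): 1/2·1/2 + 1/2·1/4 = 3/8.
Similarly for Rh via the father's Rh distribution: P(Rh+) = 1.
Independent loci: 3/8 × 1 = 3/8.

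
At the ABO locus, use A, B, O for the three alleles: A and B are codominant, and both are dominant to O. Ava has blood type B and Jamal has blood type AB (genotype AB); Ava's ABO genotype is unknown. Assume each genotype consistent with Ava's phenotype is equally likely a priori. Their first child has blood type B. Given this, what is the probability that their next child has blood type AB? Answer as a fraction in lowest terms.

3/8

Possible genotypes: Ava ∈ {BB, BO}; Jamal ∈ {AB}.
Weight each parental genotype pair by prior × P(type-B child):
  BB × AB: posterior weight 1/2; P(next child type AB) = 1/2.
  BO × AB: posterior weight 1/2; P(next child type AB) = 1/4.
Weighted sum = 3/8.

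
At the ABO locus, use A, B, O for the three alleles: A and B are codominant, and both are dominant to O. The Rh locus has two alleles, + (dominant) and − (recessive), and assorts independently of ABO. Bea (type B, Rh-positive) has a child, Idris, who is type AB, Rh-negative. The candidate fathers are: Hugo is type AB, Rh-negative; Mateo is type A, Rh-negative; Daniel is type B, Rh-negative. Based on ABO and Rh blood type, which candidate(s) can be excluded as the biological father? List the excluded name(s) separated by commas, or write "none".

Daniel

A candidate is excluded only if no genotype consistent with his phenotype could produce a type AB, Rh-negative child with a type B, Rh-positive mother.
Daniel (type B, Rh-): no genotype consistent with that phenotype can produce a type-AB Rh- child with a type-B mother.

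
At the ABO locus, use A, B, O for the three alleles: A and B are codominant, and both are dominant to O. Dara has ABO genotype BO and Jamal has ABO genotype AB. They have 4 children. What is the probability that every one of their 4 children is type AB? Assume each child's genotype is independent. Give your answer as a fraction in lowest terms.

ABO cross BO × AB → 1/4 A, 1/2 B, 1/4 AB.
So P(type AB) = 1/4 per child.
All 4 independent: (1/4)^4 = 1/256.

1/256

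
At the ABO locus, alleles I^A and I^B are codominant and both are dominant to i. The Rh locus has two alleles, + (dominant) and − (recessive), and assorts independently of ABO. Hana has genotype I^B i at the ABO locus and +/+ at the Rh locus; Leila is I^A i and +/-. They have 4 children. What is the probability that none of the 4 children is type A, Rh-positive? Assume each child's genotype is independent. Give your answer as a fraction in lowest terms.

ABO cross I^B i × I^A i → 1/4 O, 1/4 A, 1/4 B, 1/4 AB.
Rh cross +/+ × +/- → 1 Rh+; so P(type A, Rh-positive) = 1/4 × 1 = 1/4 per child.
P(not type A, Rh-positive) = 3/4 for one child; (3/4)^4 = 81/256.

81/256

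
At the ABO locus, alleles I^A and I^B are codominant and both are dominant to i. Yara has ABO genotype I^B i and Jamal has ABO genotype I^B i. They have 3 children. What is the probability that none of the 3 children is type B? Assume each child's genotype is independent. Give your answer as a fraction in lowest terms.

1/64

ABO cross I^B i × I^B i → 1/4 O, 3/4 B.
So P(type B) = 3/4 per child.
P(not type B) = 1/4 for one child; (1/4)^3 = 1/64.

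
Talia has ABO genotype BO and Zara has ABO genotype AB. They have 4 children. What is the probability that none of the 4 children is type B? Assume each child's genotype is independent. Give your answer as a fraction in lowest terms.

ABO cross BO × AB → 1/4 A, 1/2 B, 1/4 AB.
So P(type B) = 1/2 per child.
P(not type B) = 1/2 for one child; (1/2)^4 = 1/16.

1/16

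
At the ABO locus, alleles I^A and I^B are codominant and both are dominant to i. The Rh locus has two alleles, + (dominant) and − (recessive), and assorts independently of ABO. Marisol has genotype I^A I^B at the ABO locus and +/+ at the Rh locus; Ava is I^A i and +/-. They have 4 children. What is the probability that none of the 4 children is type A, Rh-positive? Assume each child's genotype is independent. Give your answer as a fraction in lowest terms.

1/16

ABO cross I^A I^B × I^A i → 1/2 A, 1/4 B, 1/4 AB.
Rh cross +/+ × +/- → 1 Rh+; so P(type A, Rh-positive) = 1/2 × 1 = 1/2 per child.
P(not type A, Rh-positive) = 1/2 for one child; (1/2)^4 = 1/16.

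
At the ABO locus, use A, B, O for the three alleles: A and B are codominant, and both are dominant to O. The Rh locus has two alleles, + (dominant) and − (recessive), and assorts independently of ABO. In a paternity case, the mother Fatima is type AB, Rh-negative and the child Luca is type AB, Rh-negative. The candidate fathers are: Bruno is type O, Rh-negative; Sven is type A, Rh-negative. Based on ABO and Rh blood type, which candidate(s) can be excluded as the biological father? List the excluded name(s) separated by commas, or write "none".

Bruno

A candidate is excluded only if no genotype consistent with his phenotype could produce a type AB, Rh-negative child with a type AB, Rh-negative mother.
Bruno (type O, Rh-): no genotype consistent with that phenotype can produce a type-AB Rh- child with a type-AB mother.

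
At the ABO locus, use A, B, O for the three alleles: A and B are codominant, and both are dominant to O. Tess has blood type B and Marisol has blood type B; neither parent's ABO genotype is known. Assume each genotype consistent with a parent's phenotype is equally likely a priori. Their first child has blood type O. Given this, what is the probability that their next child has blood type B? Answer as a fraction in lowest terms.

3/4

Possible genotypes: Tess ∈ {BB, BO}; Marisol ∈ {BB, BO}.
Weight each parental genotype pair by prior × P(type-O child):
  BO × BO: posterior weight 1; P(next child type B) = 3/4.
Weighted sum = 3/4.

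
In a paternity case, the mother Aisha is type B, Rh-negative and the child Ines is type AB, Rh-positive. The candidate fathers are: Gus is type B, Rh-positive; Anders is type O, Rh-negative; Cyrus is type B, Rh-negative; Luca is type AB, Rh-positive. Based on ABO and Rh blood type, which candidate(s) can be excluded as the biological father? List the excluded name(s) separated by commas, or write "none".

Gus, Anders, Cyrus

A candidate is excluded only if no genotype consistent with his phenotype could produce a type AB, Rh-positive child with a type B, Rh-negative mother.
Gus (type B, Rh+): no genotype consistent with that phenotype can produce a type-AB Rh+ child with a type-B mother.
Anders (type O, Rh-): no genotype consistent with that phenotype can produce a type-AB Rh+ child with a type-B mother.
Cyrus (type B, Rh-): no genotype consistent with that phenotype can produce a type-AB Rh+ child with a type-B mother.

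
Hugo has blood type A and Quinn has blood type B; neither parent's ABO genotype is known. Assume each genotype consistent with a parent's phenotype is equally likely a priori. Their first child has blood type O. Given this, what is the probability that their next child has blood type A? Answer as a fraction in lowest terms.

Possible genotypes: Hugo ∈ {AA, AO}; Quinn ∈ {BB, BO}.
Weight each parental genotype pair by prior × P(type-O child):
  AO × BO: posterior weight 1; P(next child type A) = 1/4.
Weighted sum = 1/4.

1/4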